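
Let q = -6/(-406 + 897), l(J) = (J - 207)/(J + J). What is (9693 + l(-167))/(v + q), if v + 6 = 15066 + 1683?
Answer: 113555534/196124967 ≈ 0.57900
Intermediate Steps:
l(J) = (-207 + J)/(2*J) (l(J) = (-207 + J)/((2*J)) = (-207 + J)*(1/(2*J)) = (-207 + J)/(2*J))
v = 16743 (v = -6 + (15066 + 1683) = -6 + 16749 = 16743)
q = -6/491 ≈ -0.012220
(9693 + l(-167))/(v + q) = (9693 + (½)*(-207 - 167)/(-167))/(16743 - 6/491) = (9693 + (½)*(-1/167)*(-374))/(8220807/491) = (9693 + 187/167)*(491/8220807) = (1618918/167)*(491/8220807) = 113555534/196124967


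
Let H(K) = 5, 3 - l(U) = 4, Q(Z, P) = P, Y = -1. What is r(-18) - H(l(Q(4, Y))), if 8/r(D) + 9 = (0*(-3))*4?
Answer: -53/9 ≈ -5.8889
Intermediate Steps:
l(U) = -1 (l(U) = 3 - 1*4 = 3 - 4 = -1)
r(D) = -8/9 (r(D) = 8/(-9 + (0*(-3))*4) = 8/(-9 + 0*4) = 8/(-9 + 0) = 8/(-9) = 8*(-⅑) = -8/9)
r(-18) - H(l(Q(4, Y))) = -8/9 - 1*5 = -8/9 - 5 = -53/9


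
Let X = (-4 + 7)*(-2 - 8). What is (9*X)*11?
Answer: -2970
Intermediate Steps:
X = -30 (X = 3*(-10) = -30)
(9*X)*11 = (9*(-30))*11 = -270*11 = -2970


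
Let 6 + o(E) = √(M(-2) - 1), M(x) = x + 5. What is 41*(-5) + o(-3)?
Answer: -211 + √2 ≈ -209.59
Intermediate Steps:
M(x) = 5 + x
o(E) = -6 + √2 (o(E) = -6 + √((5 - 2) - 1) = -6 + √(3 - 1) = -6 + √2)
41*(-5) + o(-3) = 41*(-5) + (-6 + √2) = -205 + (-6 + √2) = -211 + √2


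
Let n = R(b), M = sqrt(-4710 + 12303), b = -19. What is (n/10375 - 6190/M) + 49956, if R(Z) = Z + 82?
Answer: 518293563/10375 - 6190*sqrt(7593)/7593 ≈ 49885.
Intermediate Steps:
M = sqrt(7593) ≈ 87.138
R(Z) = 82 + Z
n = 63 (n = 82 - 19 = 63)
(n/10375 - 6190/M) + 49956 = (63/10375 - 6190*sqrt(7593)/7593) + 49956 = 518293563/10375 - 6190*sqrt(7593)/7593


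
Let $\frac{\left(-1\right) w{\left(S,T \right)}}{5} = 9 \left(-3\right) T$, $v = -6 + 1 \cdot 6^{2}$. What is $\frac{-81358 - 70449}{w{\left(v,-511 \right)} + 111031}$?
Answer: $- \frac{151807}{42046} \approx -3.6105$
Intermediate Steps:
$v = 30$ ($v = -6 + 1 \cdot 36 = -6 + 36 = 30$)
$w{\left(S,T \right)} = 135 T$ ($w{\left(S,T \right)} = - 5 \cdot 9 \left(-3\right) T = - 5 \left(- 27 T\right) = 135 T$)
$\frac{-81358 - 70449}{w{\left(v,-511 \right)} + 111031} = \frac{-81358 - 70449}{135 \left(-511\right) + 111031} = \frac{-81358 - 70449}{-68985 + 111031} = \frac{-81358 - 70449}{42046} = \left(-151807\right) \frac{1}{42046} = - \frac{151807}{42046}$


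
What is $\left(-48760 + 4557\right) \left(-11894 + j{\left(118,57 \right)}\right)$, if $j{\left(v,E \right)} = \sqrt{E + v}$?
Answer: $525750482 - 221015 \sqrt{7} \approx 5.2517 \cdot 10^{8}$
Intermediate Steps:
$\left(-48760 + 4557\right) \left(-11894 + j{\left(118,57 \right)}\right) = \left(-48760 + 4557\right) \left(-11894 + \sqrt{57 + 118}\right) = - 44203 \left(-11894 + \sqrt{175}\right) = - 44203 \left(-11894 + 5 \sqrt{7}\right) = 525750482 - 221015 \sqrt{7}$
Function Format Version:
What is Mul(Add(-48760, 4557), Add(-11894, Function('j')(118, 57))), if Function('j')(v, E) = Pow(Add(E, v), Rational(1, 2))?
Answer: Add(525750482, Mul(-221015, Pow(7, Rational(1, 2)))) ≈ 5.2517e+8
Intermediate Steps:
Mul(Add(-48760, 4557), Add(-11894, Function('j')(118, 57))) = Mul(Add(-48760, 4557), Add(-11894, Pow(Add(57, 118), Rational(1, 2)))) = Mul(-44203, Add(-11894, Pow(175, Rational(1, 2)))) = Mul(-44203, Add(-11894, Mul(5, Pow(7, Rational(1, 2))))) = Add(525750482, Mul(-221015, Pow(7, Rational(1, 2))))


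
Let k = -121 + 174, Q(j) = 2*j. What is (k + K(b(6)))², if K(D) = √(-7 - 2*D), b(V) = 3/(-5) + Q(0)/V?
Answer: (265 + I*√145)²/25 ≈ 2803.2 + 255.28*I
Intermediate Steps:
b(V) = -⅗ (b(V) = 3/(-5) + (2*0)/V = 3*(-⅕) + 0/V = -⅗ + 0 = -⅗)
k = 53
(k + K(b(6)))² = (53 + √(-7 - 2*(-⅗)))² = (53 + √(-7 + 6/5))² = (53 + √(-29/5))² = (53 + I*√145/5)²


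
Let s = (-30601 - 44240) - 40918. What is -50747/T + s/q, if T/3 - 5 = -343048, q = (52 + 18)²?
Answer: -16983183373/720390300 ≈ -23.575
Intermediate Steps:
q = 4900 (q = 70² = 4900)
T = -1029129 (T = 15 + 3*(-343048) = 15 - 1029144 = -1029129)
s = -115759 (s = -74841 - 40918 = -115759)
-50747/T + s/q = -50747/(-1029129) - 115759/4900 = -50747*(-1/1029129) - 115759*1/4900 = 50747/1029129 - 16537/700 = -16983183373/720390300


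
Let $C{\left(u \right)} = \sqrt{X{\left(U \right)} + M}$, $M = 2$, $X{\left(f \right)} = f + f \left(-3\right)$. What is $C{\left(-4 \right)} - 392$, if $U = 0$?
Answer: $-392 + \sqrt{2} \approx -390.59$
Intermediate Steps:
$X{\left(f \right)} = - 2 f$ ($X{\left(f \right)} = f - 3 f = - 2 f$)
$C{\left(u \right)} = \sqrt{2}$ ($C{\left(u \right)} = \sqrt{\left(-2\right) 0 + 2} = \sqrt{0 + 2} = \sqrt{2}$)
$C{\left(-4 \right)} - 392 = \sqrt{2} - 392 = -392 + \sqrt{2}$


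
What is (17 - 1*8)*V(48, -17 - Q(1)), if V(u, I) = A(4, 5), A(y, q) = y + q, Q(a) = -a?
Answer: 81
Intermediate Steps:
A(y, q) = q + y
V(u, I) = 9 (V(u, I) = 5 + 4 = 9)
(17 - 1*8)*V(48, -17 - Q(1)) = (17 - 1*8)*9 = (17 - 8)*9 = 9*9 = 81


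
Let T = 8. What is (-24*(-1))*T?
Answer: 192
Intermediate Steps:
(-24*(-1))*T = -24*(-1)*8 = 24*8 = 192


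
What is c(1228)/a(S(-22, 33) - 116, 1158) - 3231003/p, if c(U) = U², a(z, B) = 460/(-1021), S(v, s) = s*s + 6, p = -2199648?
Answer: -282224184762741/84319840 ≈ -3.3471e+6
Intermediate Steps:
S(v, s) = 6 + s² (S(v, s) = s² + 6 = 6 + s²)
a(z, B) = -460/1021 (a(z, B) = 460*(-1/1021) = -460/1021)
c(1228)/a(S(-22, 33) - 116, 1158) - 3231003/p = 1228²/(-460/1021) - 3231003/(-2199648) = 1507984*(-1021/460) - 3231003*(-1/2199648) = -384912916/115 + 1077001/733216 = -282224184762741/84319840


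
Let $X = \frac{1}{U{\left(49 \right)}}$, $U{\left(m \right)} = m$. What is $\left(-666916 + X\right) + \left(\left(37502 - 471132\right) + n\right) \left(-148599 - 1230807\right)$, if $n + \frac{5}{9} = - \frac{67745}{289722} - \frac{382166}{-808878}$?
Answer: $\frac{81769728639448934353436}{136704021951} \approx 5.9815 \cdot 10^{11}$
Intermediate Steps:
$n = - \frac{37134924439}{117174875958}$ ($n = - \frac{5}{9} - \left(- \frac{191083}{404439} + \frac{67745}{289722}\right) = - \frac{5}{9} - - \frac{3106914319}{13019430662} = - \frac{5}{9} + \left(- \frac{67745}{289722} + \frac{191083}{404439}\right) = - \frac{5}{9} + \frac{3106914319}{13019430662} = - \frac{37134924439}{117174875958} \approx -0.31692$)
$X = \frac{1}{49} \approx 0.020408$
$\left(-666916 + X\right) + \left(\left(37502 - 471132\right) + n\right) \left(-148599 - 1230807\right) = \left(-666916 + \frac{1}{49}\right) + \left(\left(37502 - 471132\right) - \frac{37134924439}{117174875958}\right) \left(-148599 - 1230807\right) = - \frac{32678883}{49} + \left(-433630 - \frac{37134924439}{117174875958}\right) \left(-1379406\right) = - \frac{32678883}{49} - - \frac{1668771832847870366297}{2789877999} = - \frac{32678883}{49} + \frac{1668771832847870366297}{2789877999} = \frac{81769728639448934353436}{136704021951}$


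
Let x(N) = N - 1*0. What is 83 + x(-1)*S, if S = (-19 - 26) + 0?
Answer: 128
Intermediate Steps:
x(N) = N (x(N) = N + 0 = N)
S = -45 (S = -45 + 0 = -45)
83 + x(-1)*S = 83 - 1*(-45) = 83 + 45 = 128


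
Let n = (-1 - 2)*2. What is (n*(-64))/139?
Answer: 384/139 ≈ 2.7626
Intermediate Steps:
n = -6 (n = -3*2 = -6)
(n*(-64))/139 = -6*(-64)/139 = 384*(1/139) = 384/139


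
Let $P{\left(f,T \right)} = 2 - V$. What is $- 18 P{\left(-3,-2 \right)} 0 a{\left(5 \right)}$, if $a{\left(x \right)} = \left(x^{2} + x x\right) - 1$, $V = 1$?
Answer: $0$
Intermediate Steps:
$a{\left(x \right)} = -1 + 2 x^{2}$ ($a{\left(x \right)} = \left(x^{2} + x^{2}\right) - 1 = 2 x^{2} - 1 = -1 + 2 x^{2}$)
$P{\left(f,T \right)} = 1$ ($P{\left(f,T \right)} = 2 - 1 = 1$)
$- 18 P{\left(-3,-2 \right)} 0 a{\left(5 \right)} = - 18 \cdot 1 \cdot 0 \left(-1 + 2 \cdot 5^{2}\right) = \left(-18\right) 0 \left(-1 + 2 \cdot 25\right) = 0 \left(-1 + 50\right) = 0 \cdot 49 = 0$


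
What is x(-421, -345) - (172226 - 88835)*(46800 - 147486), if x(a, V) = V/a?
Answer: 3534844921491/421 ≈ 8.3963e+9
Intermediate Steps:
x(-421, -345) - (172226 - 88835)*(46800 - 147486) = -345/(-421) - (172226 - 88835)*(46800 - 147486) = -345*(-1/421) - 83391*(-100686) = 345/421 - 1*(-8396306226) = 345/421 + 8396306226 = 3534844921491/421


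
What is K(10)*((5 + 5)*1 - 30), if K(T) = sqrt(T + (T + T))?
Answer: -20*sqrt(30) ≈ -109.54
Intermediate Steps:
K(T) = sqrt(3)*sqrt(T) (K(T) = sqrt(T + 2*T) = sqrt(3*T) = sqrt(3)*sqrt(T))
K(10)*((5 + 5)*1 - 30) = (sqrt(3)*sqrt(10))*((5 + 5)*1 - 30) = sqrt(30)*(10*1 - 30) = sqrt(30)*(10 - 30) = sqrt(30)*(-20) = -20*sqrt(30)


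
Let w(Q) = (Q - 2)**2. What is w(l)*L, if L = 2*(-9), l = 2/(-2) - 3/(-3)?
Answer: -72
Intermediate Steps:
l = 0 (l = 2*(-1/2) - 3*(-1/3) = -1 + 1 = 0)
L = -18
w(Q) = (-2 + Q)**2
w(l)*L = (-2 + 0)**2*(-18) = (-2)**2*(-18) = 4*(-18) = -72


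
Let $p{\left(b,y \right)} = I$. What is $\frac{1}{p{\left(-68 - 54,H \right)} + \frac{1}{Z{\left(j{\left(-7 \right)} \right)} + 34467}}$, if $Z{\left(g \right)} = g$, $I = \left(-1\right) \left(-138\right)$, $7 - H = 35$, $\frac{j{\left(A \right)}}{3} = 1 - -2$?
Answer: $\frac{34476}{4757689} \approx 0.0072464$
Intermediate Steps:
$j{\left(A \right)} = 9$ ($j{\left(A \right)} = 3 \left(1 - -2\right) = 3 \left(1 + 2\right) = 3 \cdot 3 = 9$)
$H = -28$ ($H = 7 - 35 = -28$)
$I = 138$
$p{\left(b,y \right)} = 138$
$\frac{1}{p{\left(-68 - 54,H \right)} + \frac{1}{Z{\left(j{\left(-7 \right)} \right)} + 34467}} = \frac{1}{138 + \frac{1}{9 + 34467}} = \frac{1}{138 + \frac{1}{34476}} = \frac{1}{\frac{4757689}{34476}} = \frac{34476}{4757689}$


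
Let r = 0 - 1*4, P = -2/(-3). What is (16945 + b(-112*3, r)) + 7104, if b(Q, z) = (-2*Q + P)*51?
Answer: 58355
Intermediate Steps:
P = 2/3 (P = -2*(-1/3) = 2/3 ≈ 0.66667)
r = -4 (r = 0 - 4 = -4)
b(Q, z) = 34 - 102*Q (b(Q, z) = (-2*Q + 2/3)*51 = (2/3 - 2*Q)*51 = 34 - 102*Q)
(16945 + b(-112*3, r)) + 7104 = (16945 + (34 - (-11424)*3)) + 7104 = (16945 + (34 - 102*(-336))) + 7104 = (16945 + (34 + 34272)) + 7104 = (16945 + 34306) + 7104 = 51251 + 7104 = 58355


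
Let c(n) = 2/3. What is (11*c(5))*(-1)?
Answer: -22/3 ≈ -7.3333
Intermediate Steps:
c(n) = ⅔ (c(n) = 2*(⅓) = ⅔)
(11*c(5))*(-1) = (11*(⅔))*(-1) = (22/3)*(-1) = -22/3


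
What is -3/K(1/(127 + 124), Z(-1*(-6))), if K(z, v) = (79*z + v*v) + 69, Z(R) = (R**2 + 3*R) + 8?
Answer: -251/327414 ≈ -0.00076661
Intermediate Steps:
Z(R) = 8 + R**2 + 3*R
K(z, v) = 69 + v**2 + 79*z (K(z, v) = (79*z + v**2) + 69 = (v**2 + 79*z) + 69 = 69 + v**2 + 79*z)
-3/K(1/(127 + 124), Z(-1*(-6))) = -3/(69 + (8 + (-1*(-6))**2 + 3*(-1*(-6)))**2 + 79/(127 + 124)) = -3/(69 + (8 + 6**2 + 3*6)**2 + 79/251) = -3/(69 + (8 + 36 + 18)**2 + 79*(1/251)) = -3/(69 + 62**2 + 79/251) = -3/(69 + 3844 + 79/251) = -3/(982242/251) = (251/982242)*(-3) = -251/327414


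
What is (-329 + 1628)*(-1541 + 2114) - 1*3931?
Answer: 740396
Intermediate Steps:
(-329 + 1628)*(-1541 + 2114) - 1*3931 = 1299*573 - 3931 = 744327 - 3931 = 740396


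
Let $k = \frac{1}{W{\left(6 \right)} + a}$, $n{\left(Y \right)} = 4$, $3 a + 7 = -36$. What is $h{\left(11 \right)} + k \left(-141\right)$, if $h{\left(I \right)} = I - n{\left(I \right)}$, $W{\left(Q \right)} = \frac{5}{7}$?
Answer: $\frac{4963}{286} \approx 17.353$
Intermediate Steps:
$a = - \frac{43}{3}$ ($a = - \frac{7}{3} + \frac{1}{3} \left(-36\right) = - \frac{7}{3} - 12 = - \frac{43}{3} \approx -14.333$)
$W{\left(Q \right)} = \frac{5}{7}$ ($W{\left(Q \right)} = 5 \cdot \frac{1}{7} = \frac{5}{7}$)
$k = - \frac{21}{286}$ ($k = \frac{1}{\frac{5}{7} - \frac{43}{3}} = \frac{1}{- \frac{286}{21}} = - \frac{21}{286} \approx -0.073427$)
$h{\left(I \right)} = -4 + I$ ($h{\left(I \right)} = I - 4 = -4 + I$)
$h{\left(11 \right)} + k \left(-141\right) = \left(-4 + 11\right) - - \frac{2961}{286} = 7 + \frac{2961}{286} = \frac{4963}{286}$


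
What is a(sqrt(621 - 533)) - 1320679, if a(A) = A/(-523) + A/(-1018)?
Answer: -1320679 - 1541*sqrt(22)/266207 ≈ -1.3207e+6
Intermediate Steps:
a(A) = -1541*A/532414 (a(A) = A*(-1/523) + A*(-1/1018) = -A/523 - A/1018 = -1541*A/532414)
a(sqrt(621 - 533)) - 1320679 = -1541*sqrt(621 - 533)/532414 - 1320679 = -1541*sqrt(22)/266207 - 1320679 = -1320679 - 1541*sqrt(22)/266207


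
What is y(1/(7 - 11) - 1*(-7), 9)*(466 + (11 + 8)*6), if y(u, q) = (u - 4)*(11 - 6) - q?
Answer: 2755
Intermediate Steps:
y(u, q) = -20 - q + 5*u (y(u, q) = (-4 + u)*5 - q = (-20 + 5*u) - q = -20 - q + 5*u)
y(1/(7 - 11) - 1*(-7), 9)*(466 + (11 + 8)*6) = (-20 - 1*9 + 5*(1/(7 - 11) - 1*(-7)))*(466 + (11 + 8)*6) = (-20 - 9 + 5*(1/(-4) + 7))*(466 + 19*6) = (-20 - 9 + 5*(-¼ + 7))*(466 + 114) = (-20 - 9 + 5*(27/4))*580 = (-20 - 9 + 135/4)*580 = (19/4)*580 = 2755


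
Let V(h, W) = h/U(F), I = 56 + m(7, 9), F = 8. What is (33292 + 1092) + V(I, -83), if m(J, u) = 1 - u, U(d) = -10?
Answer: 171896/5 ≈ 34379.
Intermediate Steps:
I = 48 (I = 56 + (1 - 1*9) = 56 + (1 - 9) = 56 - 8 = 48)
V(h, W) = -h/10 (V(h, W) = h/(-10) = h*(-⅒) = -h/10)
(33292 + 1092) + V(I, -83) = (33292 + 1092) - ⅒*48 = 34384 - 24/5 = 171896/5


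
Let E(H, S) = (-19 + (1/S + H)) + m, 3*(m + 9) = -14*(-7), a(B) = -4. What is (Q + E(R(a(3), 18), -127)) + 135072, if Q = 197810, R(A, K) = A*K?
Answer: 126802385/381 ≈ 3.3281e+5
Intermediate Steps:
m = 71/3 (m = -9 + (-14*(-7))/3 = -9 + (⅓)*98 = -9 + 98/3 = 71/3 ≈ 23.667)
E(H, S) = 14/3 + H + 1/S (E(H, S) = (-19 + (1/S + H)) + 71/3 = (-19 + (H + 1/S)) + 71/3 = (-19 + H + 1/S) + 71/3 = 14/3 + H + 1/S)
(Q + E(R(a(3), 18), -127)) + 135072 = (197810 + (14/3 - 4*18 + 1/(-127))) + 135072 = (197810 + (14/3 - 72 - 1/127)) + 135072 = (197810 - 25657/381) + 135072 = 75339953/381 + 135072 = 126802385/381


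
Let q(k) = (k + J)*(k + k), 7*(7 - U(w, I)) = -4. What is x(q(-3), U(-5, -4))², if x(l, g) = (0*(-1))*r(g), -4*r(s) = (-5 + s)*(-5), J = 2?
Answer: 0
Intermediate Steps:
U(w, I) = 53/7 (U(w, I) = 7 - ⅐*(-4) = 7 + 4/7 = 53/7)
q(k) = 2*k*(2 + k) (q(k) = (k + 2)*(k + k) = (2 + k)*(2*k) = 2*k*(2 + k))
r(s) = -25/4 + 5*s/4 (r(s) = -(-5 + s)*(-5)/4 = -(25 - 5*s)/4 = -25/4 + 5*s/4)
x(l, g) = 0 (x(l, g) = (0*(-1))*(-25/4 + 5*g/4) = 0*(-25/4 + 5*g/4) = 0)
x(q(-3), U(-5, -4))² = 0² = 0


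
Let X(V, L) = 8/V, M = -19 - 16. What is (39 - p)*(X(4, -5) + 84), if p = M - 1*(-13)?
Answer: 5246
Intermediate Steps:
M = -35
p = -22 (p = -35 - 1*(-13) = -35 + 13 = -22)
(39 - p)*(X(4, -5) + 84) = (39 - 1*(-22))*(8/4 + 84) = (39 + 22)*(8*(¼) + 84) = 61*(2 + 84) = 61*86 = 5246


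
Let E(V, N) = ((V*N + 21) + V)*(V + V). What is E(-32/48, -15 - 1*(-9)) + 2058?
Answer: 18230/9 ≈ 2025.6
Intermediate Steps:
E(V, N) = 2*V*(21 + V + N*V) (E(V, N) = ((N*V + 21) + V)*(2*V) = ((21 + N*V) + V)*(2*V) = (21 + V + N*V)*(2*V) = 2*V*(21 + V + N*V))
E(-32/48, -15 - 1*(-9)) + 2058 = 2*(-32/48)*(21 - 32/48 + (-15 - 1*(-9))*(-32/48)) + 2058 = 2*(-32*1/48)*(21 - 32*1/48 + (-15 + 9)*(-32*1/48)) + 2058 = 2*(-⅔)*(21 - ⅔ - 6*(-⅔)) + 2058 = 2*(-⅔)*(21 - ⅔ + 4) + 2058 = 2*(-⅔)*(73/3) + 2058 = -292/9 + 2058 = 18230/9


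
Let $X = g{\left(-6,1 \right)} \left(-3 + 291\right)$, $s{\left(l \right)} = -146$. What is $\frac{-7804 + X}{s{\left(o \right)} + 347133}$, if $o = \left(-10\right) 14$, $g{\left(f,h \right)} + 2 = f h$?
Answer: $- \frac{10108}{346987} \approx -0.029131$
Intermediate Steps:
$g{\left(f,h \right)} = -2 + f h$
$o = -140$
$X = -2304$ ($X = \left(-2 - 6\right) \left(-3 + 291\right) = \left(-2 - 6\right) 288 = \left(-8\right) 288 = -2304$)
$\frac{-7804 + X}{s{\left(o \right)} + 347133} = \frac{-7804 - 2304}{-146 + 347133} = - \frac{10108}{346987}$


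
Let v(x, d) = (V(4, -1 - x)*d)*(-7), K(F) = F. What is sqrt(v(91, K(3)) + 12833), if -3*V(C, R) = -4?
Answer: sqrt(12805) ≈ 113.16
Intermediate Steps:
V(C, R) = 4/3 (V(C, R) = -1/3*(-4) = 4/3)
v(x, d) = -28*d/3 (v(x, d) = (4*d/3)*(-7) = -28*d/3)
sqrt(v(91, K(3)) + 12833) = sqrt(-28/3*3 + 12833) = sqrt(-28 + 12833) = sqrt(12805)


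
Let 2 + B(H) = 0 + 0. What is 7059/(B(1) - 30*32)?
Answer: -543/74 ≈ -7.3378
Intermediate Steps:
B(H) = -2 (B(H) = -2 + (0 + 0) = -2 + 0 = -2)
7059/(B(1) - 30*32) = 7059/(-2 - 30*32) = 7059/(-2 - 960) = 7059/(-962) = 7059*(-1/962) = -543/74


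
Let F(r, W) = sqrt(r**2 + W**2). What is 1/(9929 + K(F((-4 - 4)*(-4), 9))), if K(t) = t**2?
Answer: 1/11034 ≈ 9.0629e-5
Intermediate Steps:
F(r, W) = sqrt(W**2 + r**2)
1/(9929 + K(F((-4 - 4)*(-4), 9))) = 1/(9929 + (sqrt(9**2 + ((-4 - 4)*(-4))**2))**2) = 1/(9929 + (sqrt(81 + (-8*(-4))**2))**2) = 1/(9929 + (sqrt(81 + 32**2))**2) = 1/(9929 + (sqrt(81 + 1024))**2) = 1/(9929 + (sqrt(1105))**2) = 1/(9929 + 1105) = 1/11034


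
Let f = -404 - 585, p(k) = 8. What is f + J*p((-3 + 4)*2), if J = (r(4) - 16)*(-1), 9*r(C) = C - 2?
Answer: -7765/9 ≈ -862.78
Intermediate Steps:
r(C) = -2/9 + C/9 (r(C) = (C - 2)/9 = (-2 + C)/9 = -2/9 + C/9)
J = 142/9 (J = ((-2/9 + (⅑)*4) - 16)*(-1) = ((-2/9 + 4/9) - 16)*(-1) = (2/9 - 16)*(-1) = -142/9*(-1) = 142/9 ≈ 15.778)
f = -989
f + J*p((-3 + 4)*2) = -989 + (142/9)*8 = -989 + 1136/9 = -7765/9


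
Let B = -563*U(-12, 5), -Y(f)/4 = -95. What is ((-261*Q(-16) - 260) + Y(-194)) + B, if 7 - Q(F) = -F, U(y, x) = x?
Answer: -346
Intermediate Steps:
Y(f) = 380 (Y(f) = -4*(-95) = 380)
Q(F) = 7 + F (Q(F) = 7 - (-1)*F = 7 + F)
B = -2815 (B = -563*5 = -2815)
((-261*Q(-16) - 260) + Y(-194)) + B = ((-261*(7 - 16) - 260) + 380) - 2815 = ((-261*(-9) - 260) + 380) - 2815 = ((2349 - 260) + 380) - 2815 = (2089 + 380) - 2815 = 2469 - 2815 = -346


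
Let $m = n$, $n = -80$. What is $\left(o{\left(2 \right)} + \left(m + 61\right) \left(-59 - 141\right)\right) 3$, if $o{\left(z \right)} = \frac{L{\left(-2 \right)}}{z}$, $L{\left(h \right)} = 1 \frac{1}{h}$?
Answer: $\frac{45597}{4} \approx 11399.0$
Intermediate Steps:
$L{\left(h \right)} = \frac{1}{h}$
$o{\left(z \right)} = - \frac{1}{2 z}$ ($o{\left(z \right)} = \frac{1}{\left(-2\right) z} = - \frac{1}{2 z}$)
$m = -80$
$\left(o{\left(2 \right)} + \left(m + 61\right) \left(-59 - 141\right)\right) 3 = \left(- \frac{1}{2 \cdot 2} + \left(-80 + 61\right) \left(-59 - 141\right)\right) 3 = \left(\left(- \frac{1}{2}\right) \frac{1}{2} - -3800\right) 3 = \left(- \frac{1}{4} + 3800\right) 3 = \frac{15199}{4} \cdot 3 = \frac{45597}{4}$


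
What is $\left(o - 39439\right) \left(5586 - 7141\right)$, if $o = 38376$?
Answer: $1652965$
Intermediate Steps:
$\left(o - 39439\right) \left(5586 - 7141\right) = \left(38376 - 39439\right) \left(5586 - 7141\right) = \left(-1063\right) \left(-1555\right) = 1652965$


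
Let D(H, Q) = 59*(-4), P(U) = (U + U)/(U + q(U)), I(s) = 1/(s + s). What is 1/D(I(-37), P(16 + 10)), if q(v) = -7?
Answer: -1/236 ≈ -0.0042373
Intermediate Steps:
I(s) = 1/(2*s)
P(U) = 2*U/(-7 + U) (P(U) = (U + U)/(U - 7) = (2*U)/(-7 + U) = 2*U/(-7 + U))
D(H, Q) = -236
1/D(I(-37), P(16 + 10)) = 1/(-236) = -1/236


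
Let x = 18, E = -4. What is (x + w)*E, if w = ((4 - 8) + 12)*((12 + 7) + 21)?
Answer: -1352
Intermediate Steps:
w = 320 (w = (-4 + 12)*(19 + 21) = 8*40 = 320)
(x + w)*E = (18 + 320)*(-4) = 338*(-4) = -1352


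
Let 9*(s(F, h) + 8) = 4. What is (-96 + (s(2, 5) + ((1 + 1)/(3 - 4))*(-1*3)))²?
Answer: 770884/81 ≈ 9517.1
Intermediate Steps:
s(F, h) = -68/9 (s(F, h) = -8 + (⅑)*4 = -8 + 4/9 = -68/9)
(-96 + (s(2, 5) + ((1 + 1)/(3 - 4))*(-1*3)))² = (-96 + (-68/9 + ((1 + 1)/(3 - 4))*(-1*3)))² = (-96 + (-68/9 + (2/(-1))*(-3)))² = (-96 + (-68/9 + (2*(-1))*(-3)))² = (-96 + (-68/9 - 2*(-3)))² = (-96 + (-68/9 + 6))² = (-96 - 14/9)² = (-878/9)² = 770884/81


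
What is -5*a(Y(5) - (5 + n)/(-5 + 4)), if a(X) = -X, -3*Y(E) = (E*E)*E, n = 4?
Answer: -490/3 ≈ -163.33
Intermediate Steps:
Y(E) = -E³/3 (Y(E) = -E*E*E/3 = -E²*E/3 = -E³/3)
-5*a(Y(5) - (5 + n)/(-5 + 4)) = -(-5)*(-⅓*5³ - (5 + 4)/(-5 + 4)) = -(-5)*(-⅓*125 - 9/(-1)) = -(-5)*(-125/3 - 9*(-1)) = -(-5)*(-125/3 - 1*(-9)) = -(-5)*(-125/3 + 9) = -(-5)*(-98)/3 = -5*98/3 = -490/3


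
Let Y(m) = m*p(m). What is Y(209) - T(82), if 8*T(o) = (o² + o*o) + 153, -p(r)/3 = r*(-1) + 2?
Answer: 1024711/8 ≈ 1.2809e+5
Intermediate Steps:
p(r) = -6 + 3*r (p(r) = -3*(r*(-1) + 2) = -3*(-r + 2) = -3*(2 - r) = -6 + 3*r)
T(o) = 153/8 + o²/4 (T(o) = ((o² + o*o) + 153)/8 = ((o² + o²) + 153)/8 = (2*o² + 153)/8 = (153 + 2*o²)/8 = 153/8 + o²/4)
Y(m) = m*(-6 + 3*m)
Y(209) - T(82) = 3*209*(-2 + 209) - (153/8 + (¼)*82²) = 3*209*207 - (153/8 + (¼)*6724) = 129789 - (153/8 + 1681) = 129789 - 1*13601/8 = 129789 - 13601/8 = 1024711/8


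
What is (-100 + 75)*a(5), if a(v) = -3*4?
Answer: 300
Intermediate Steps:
a(v) = -12
(-100 + 75)*a(5) = (-100 + 75)*(-12) = -25*(-12) = 300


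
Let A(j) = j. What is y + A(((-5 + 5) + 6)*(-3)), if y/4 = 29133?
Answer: 116514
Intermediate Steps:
y = 116532 (y = 4*29133 = 116532)
y + A(((-5 + 5) + 6)*(-3)) = 116532 + ((-5 + 5) + 6)*(-3) = 116532 + (0 + 6)*(-3) = 116532 + 6*(-3) = 116532 - 18 = 116514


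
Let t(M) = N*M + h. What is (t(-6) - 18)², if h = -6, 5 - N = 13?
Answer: 576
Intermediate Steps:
N = -8 (N = 5 - 1*13 = 5 - 13 = -8)
t(M) = -6 - 8*M (t(M) = -8*M - 6 = -6 - 8*M)
(t(-6) - 18)² = ((-6 - 8*(-6)) - 18)² = ((-6 + 48) - 18)² = (42 - 18)² = 24² = 576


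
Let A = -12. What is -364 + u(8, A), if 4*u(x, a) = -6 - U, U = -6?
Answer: -364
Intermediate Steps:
u(x, a) = 0 (u(x, a) = (-6 - 1*(-6))/4 = (-6 + 6)/4 = (¼)*0 = 0)
-364 + u(8, A) = -364 + 0 = -364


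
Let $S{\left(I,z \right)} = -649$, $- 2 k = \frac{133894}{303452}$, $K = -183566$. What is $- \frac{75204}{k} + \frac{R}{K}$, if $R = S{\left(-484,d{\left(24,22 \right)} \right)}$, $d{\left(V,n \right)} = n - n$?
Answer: $\frac{4189123788694331}{12289193002} \approx 3.4088 \cdot 10^{5}$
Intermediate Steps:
$d{\left(V,n \right)} = 0$
$k = - \frac{66947}{303452}$ ($k = - \frac{133894 \cdot \frac{1}{303452}}{2} = \left(- \frac{1}{2}\right) \frac{66947}{151726} = - \frac{66947}{303452} \approx -0.22062$)
$R = -649$
$- \frac{75204}{k} + \frac{R}{K} = - \frac{75204}{- \frac{66947}{303452}} - \frac{649}{-183566} = \left(-75204\right) \left(- \frac{303452}{66947}\right) - - \frac{649}{183566} = \frac{22820804208}{66947} + \frac{649}{183566} = \frac{4189123788694331}{12289193002}$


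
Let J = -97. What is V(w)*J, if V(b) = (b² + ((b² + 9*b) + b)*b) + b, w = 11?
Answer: -259281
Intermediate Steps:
V(b) = b + b² + b*(b² + 10*b) (V(b) = (b² + (b² + 10*b)*b) + b = (b² + b*(b² + 10*b)) + b = b + b² + b*(b² + 10*b))
V(w)*J = (11*(1 + 11² + 11*11))*(-97) = (11*(1 + 121 + 121))*(-97) = (11*243)*(-97) = 2673*(-97) = -259281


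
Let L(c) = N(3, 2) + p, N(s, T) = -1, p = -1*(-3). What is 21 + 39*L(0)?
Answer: 99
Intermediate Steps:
p = 3
L(c) = 2 (L(c) = -1 + 3 = 2)
21 + 39*L(0) = 21 + 39*2 = 21 + 78 = 99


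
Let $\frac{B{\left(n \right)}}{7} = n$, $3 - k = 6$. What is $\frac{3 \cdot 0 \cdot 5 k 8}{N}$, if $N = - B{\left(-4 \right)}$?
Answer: $0$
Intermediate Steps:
$k = -3$ ($k = 3 - 6 = -3$)
$B{\left(n \right)} = 7 n$
$N = 28$ ($N = - 7 \left(-4\right) = \left(-1\right) \left(-28\right) = 28$)
$\frac{3 \cdot 0 \cdot 5 k 8}{N} = \frac{3 \cdot 0 \cdot 5 \left(-3\right) 8}{28} = 3 \cdot 0 \left(-3\right) 8 \cdot \frac{1}{28} = 3 \cdot 0 \cdot 8 \cdot \frac{1}{28} = 3 \cdot 0 \cdot \frac{1}{28} = 0 \cdot \frac{1}{28} = 0$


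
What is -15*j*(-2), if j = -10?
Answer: -300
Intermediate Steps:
-15*j*(-2) = -15*(-10)*(-2) = 150*(-2) = -300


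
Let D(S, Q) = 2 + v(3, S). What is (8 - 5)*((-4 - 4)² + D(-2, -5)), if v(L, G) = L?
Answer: 207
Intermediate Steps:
D(S, Q) = 5 (D(S, Q) = 2 + 3 = 5)
(8 - 5)*((-4 - 4)² + D(-2, -5)) = (8 - 5)*((-4 - 4)² + 5) = 3*((-8)² + 5) = 3*(64 + 5) = 3*69 = 207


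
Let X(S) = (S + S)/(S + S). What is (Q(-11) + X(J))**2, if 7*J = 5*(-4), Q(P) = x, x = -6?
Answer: 25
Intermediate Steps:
Q(P) = -6
J = -20/7 (J = (5*(-4))/7 = (1/7)*(-20) = -20/7 ≈ -2.8571)
X(S) = 1 (X(S) = (2*S)/((2*S)) = (2*S)*(1/(2*S)) = 1)
(Q(-11) + X(J))**2 = (-6 + 1)**2 = (-5)**2 = 25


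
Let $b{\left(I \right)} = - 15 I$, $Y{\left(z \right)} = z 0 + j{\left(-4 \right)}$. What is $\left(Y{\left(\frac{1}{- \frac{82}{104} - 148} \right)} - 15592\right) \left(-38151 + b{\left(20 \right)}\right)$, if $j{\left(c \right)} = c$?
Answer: $599681796$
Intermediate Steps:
$Y{\left(z \right)} = -4$ ($Y{\left(z \right)} = z 0 - 4 = 0 - 4 = -4$)
$\left(Y{\left(\frac{1}{- \frac{82}{104} - 148} \right)} - 15592\right) \left(-38151 + b{\left(20 \right)}\right) = \left(-4 - 15592\right) \left(-38151 - 300\right) = - 15596 \left(-38151 - 300\right) = \left(-15596\right) \left(-38451\right) = 599681796$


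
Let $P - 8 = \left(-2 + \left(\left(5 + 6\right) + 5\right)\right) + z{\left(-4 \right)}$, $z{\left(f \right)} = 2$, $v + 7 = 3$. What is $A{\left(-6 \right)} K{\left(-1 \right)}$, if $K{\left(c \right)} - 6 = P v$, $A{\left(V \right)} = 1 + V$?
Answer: $450$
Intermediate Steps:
$v = -4$ ($v = -7 + 3 = -4$)
$P = 24$ ($P = 8 + \left(\left(-2 + \left(\left(5 + 6\right) + 5\right)\right) + 2\right) = 8 + \left(\left(-2 + \left(11 + 5\right)\right) + 2\right) = 8 + \left(\left(-2 + 16\right) + 2\right) = 8 + \left(14 + 2\right) = 8 + 16 = 24$)
$K{\left(c \right)} = -90$ ($K{\left(c \right)} = 6 + 24 \left(-4\right) = 6 - 96 = -90$)
$A{\left(-6 \right)} K{\left(-1 \right)} = \left(1 - 6\right) \left(-90\right) = \left(-5\right) \left(-90\right) = 450$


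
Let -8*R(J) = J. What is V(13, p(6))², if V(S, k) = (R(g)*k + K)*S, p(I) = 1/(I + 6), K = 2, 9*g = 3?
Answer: 55875625/82944 ≈ 673.65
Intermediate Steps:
g = ⅓ (g = (⅑)*3 = ⅓ ≈ 0.33333)
R(J) = -J/8
p(I) = 1/(6 + I)
V(S, k) = S*(2 - k/24) (V(S, k) = ((-⅛*⅓)*k + 2)*S = (-k/24 + 2)*S = (2 - k/24)*S = S*(2 - k/24))
V(13, p(6))² = ((1/24)*13*(48 - 1/(6 + 6)))² = ((1/24)*13*(48 - 1/12))² = ((1/24)*13*(575/12))² = (7475/288)² = 55875625/82944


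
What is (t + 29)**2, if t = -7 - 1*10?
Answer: 144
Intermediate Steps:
t = -17 (t = -7 - 10 = -17)
(t + 29)**2 = (-17 + 29)**2 = 12**2 = 144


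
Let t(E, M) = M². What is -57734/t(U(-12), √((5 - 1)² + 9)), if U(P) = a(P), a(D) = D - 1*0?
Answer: -57734/25 ≈ -2309.4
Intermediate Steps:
a(D) = D (a(D) = D + 0 = D)
U(P) = P
-57734/t(U(-12), √((5 - 1)² + 9)) = -57734/((5 - 1)² + 9) = -57734/(4² + 9) = -57734/(16 + 9) = -57734/((√25)²) = -57734/(5²) = -57734/25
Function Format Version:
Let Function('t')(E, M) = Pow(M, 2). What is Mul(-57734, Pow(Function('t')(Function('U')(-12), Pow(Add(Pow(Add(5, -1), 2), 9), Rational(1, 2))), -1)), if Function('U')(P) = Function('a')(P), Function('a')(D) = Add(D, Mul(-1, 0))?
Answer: Rational(-57734, 25) ≈ -2309.4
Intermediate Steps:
Function('a')(D) = D (Function('a')(D) = Add(D, 0) = D)
Function('U')(P) = P
Mul(-57734, Pow(Function('t')(Function('U')(-12), Pow(Add(Pow(Add(5, -1), 2), 9), Rational(1, 2))), -1)) = Mul(-57734, Pow(Pow(Pow(Add(Pow(Add(5, -1), 2), 9), Rational(1, 2)), 2), -1)) = Mul(-57734, Pow(Pow(Pow(Add(Pow(4, 2), 9), Rational(1, 2)), 2), -1)) = Mul(-57734, Pow(Pow(Pow(Add(16, 9), Rational(1, 2)), 2), -1)) = Mul(-57734, Pow(Pow(Pow(25, Rational(1, 2)), 2), -1)) = Mul(-57734, Pow(Pow(5, 2), -1)) = Mul(-57734, Pow(25, -1)) = Mul(-57734, Rational(1, 25)) = Rational(-57734, 25)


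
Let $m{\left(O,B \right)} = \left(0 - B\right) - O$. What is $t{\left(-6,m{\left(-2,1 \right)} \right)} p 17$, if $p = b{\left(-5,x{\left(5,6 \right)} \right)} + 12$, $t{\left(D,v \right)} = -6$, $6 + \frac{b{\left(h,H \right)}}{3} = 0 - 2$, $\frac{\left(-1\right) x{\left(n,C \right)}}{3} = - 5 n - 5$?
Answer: $1224$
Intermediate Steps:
$x{\left(n,C \right)} = 15 + 15 n$ ($x{\left(n,C \right)} = - 3 \left(- 5 n - 5\right) = - 3 \left(-5 - 5 n\right) = 15 + 15 n$)
$b{\left(h,H \right)} = -24$ ($b{\left(h,H \right)} = -18 + 3 \left(0 - 2\right) = -18 + 3 \left(-2\right) = -18 - 6 = -24$)
$m{\left(O,B \right)} = - B - O$
$p = -12$ ($p = -24 + 12 = -12$)
$t{\left(-6,m{\left(-2,1 \right)} \right)} p 17 = \left(-6\right) \left(-12\right) 17 = 72 \cdot 17 = 1224$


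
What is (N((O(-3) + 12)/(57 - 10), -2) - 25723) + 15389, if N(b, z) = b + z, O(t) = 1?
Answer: -485779/47 ≈ -10336.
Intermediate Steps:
(N((O(-3) + 12)/(57 - 10), -2) - 25723) + 15389 = (((1 + 12)/(57 - 10) - 2) - 25723) + 15389 = ((13/47 - 2) - 25723) + 15389 = (-81/47 - 25723) + 15389 = -1209062/47 + 15389 = -485779/47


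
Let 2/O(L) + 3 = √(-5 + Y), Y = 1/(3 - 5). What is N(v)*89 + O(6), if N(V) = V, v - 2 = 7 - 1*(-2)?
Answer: 28379/29 - 2*I*√22/29 ≈ 978.59 - 0.32348*I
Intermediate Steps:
v = 11 (v = 2 + (7 - 1*(-2)) = 2 + (7 + 2) = 2 + 9 = 11)
Y = -½ (Y = 1/(-2) = -½ ≈ -0.50000)
O(L) = 2/(-3 + I*√22/2) (O(L) = 2/(-3 + √(-5 - ½)) = 2/(-3 + √(-11/2)) = 2/(-3 + I*√22/2))
N(v)*89 + O(6) = 11*89 + (-12/29 - 2*I*√22/29) = 979 + (-12/29 - 2*I*√22/29) = 28379/29 - 2*I*√22/29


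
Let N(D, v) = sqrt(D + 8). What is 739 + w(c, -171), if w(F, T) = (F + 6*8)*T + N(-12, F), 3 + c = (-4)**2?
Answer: -9692 + 2*I ≈ -9692.0 + 2.0*I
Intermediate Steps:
N(D, v) = sqrt(8 + D)
c = 13 (c = -3 + (-4)**2 = -3 + 16 = 13)
w(F, T) = 2*I + T*(48 + F) (w(F, T) = (F + 6*8)*T + sqrt(8 - 12) = (F + 48)*T + sqrt(-4) = (48 + F)*T + 2*I = T*(48 + F) + 2*I = 2*I + T*(48 + F))
739 + w(c, -171) = 739 + (2*I + 48*(-171) + 13*(-171)) = 739 + (2*I - 8208 - 2223) = 739 + (-10431 + 2*I) = -9692 + 2*I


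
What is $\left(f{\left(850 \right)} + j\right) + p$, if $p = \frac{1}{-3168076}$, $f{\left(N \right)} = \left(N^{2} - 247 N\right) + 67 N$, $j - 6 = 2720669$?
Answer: $\frac{10423524453299}{3168076} \approx 3.2902 \cdot 10^{6}$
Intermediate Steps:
$j = 2720675$ ($j = 6 + 2720669 = 2720675$)
$f{\left(N \right)} = N^{2} - 180 N$
$p = - \frac{1}{3168076} \approx -3.1565 \cdot 10^{-7}$
$\left(f{\left(850 \right)} + j\right) + p = \left(850 \left(-180 + 850\right) + 2720675\right) - \frac{1}{3168076} = \left(850 \cdot 670 + 2720675\right) - \frac{1}{3168076} = \left(569500 + 2720675\right) - \frac{1}{3168076} = 3290175 - \frac{1}{3168076} = \frac{10423524453299}{3168076}$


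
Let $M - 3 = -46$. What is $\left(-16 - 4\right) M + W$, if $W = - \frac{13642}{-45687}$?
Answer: $\frac{39304462}{45687} \approx 860.3$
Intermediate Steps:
$M = -43$ ($M = 3 - 46 = -43$)
$W = \frac{13642}{45687}$ ($W = \left(-13642\right) \left(- \frac{1}{45687}\right) = \frac{13642}{45687} \approx 0.2986$)
$\left(-16 - 4\right) M + W = \left(-16 - 4\right) \left(-43\right) + \frac{13642}{45687} = \left(-20\right) \left(-43\right) + \frac{13642}{45687} = 860 + \frac{13642}{45687} = \frac{39304462}{45687}$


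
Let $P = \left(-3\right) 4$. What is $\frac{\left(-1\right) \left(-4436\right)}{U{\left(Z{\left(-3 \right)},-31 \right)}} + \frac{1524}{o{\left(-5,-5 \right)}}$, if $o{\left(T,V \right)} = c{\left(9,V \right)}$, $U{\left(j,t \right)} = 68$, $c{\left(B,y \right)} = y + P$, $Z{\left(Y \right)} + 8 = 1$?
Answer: $- \frac{415}{17} \approx -24.412$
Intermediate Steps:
$P = -12$
$Z{\left(Y \right)} = -7$ ($Z{\left(Y \right)} = -8 + 1 = -7$)
$c{\left(B,y \right)} = -12 + y$ ($c{\left(B,y \right)} = y - 12 = -12 + y$)
$o{\left(T,V \right)} = -12 + V$
$\frac{\left(-1\right) \left(-4436\right)}{U{\left(Z{\left(-3 \right)},-31 \right)}} + \frac{1524}{o{\left(-5,-5 \right)}} = \frac{\left(-1\right) \left(-4436\right)}{68} + \frac{1524}{-12 - 5} = 4436 \cdot \frac{1}{68} + \frac{1524}{-17} = \frac{1109}{17} + 1524 \left(- \frac{1}{17}\right) = \frac{1109}{17} - \frac{1524}{17} = - \frac{415}{17}$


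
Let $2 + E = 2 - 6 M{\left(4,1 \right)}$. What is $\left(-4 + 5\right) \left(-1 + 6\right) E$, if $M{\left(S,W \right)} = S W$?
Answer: $-120$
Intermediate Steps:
$E = -24$ ($E = -2 + \left(2 - 6 \cdot 4 \cdot 1\right) = -2 + \left(2 - 24\right) = -2 - 22 = -24$)
$\left(-4 + 5\right) \left(-1 + 6\right) E = \left(-4 + 5\right) \left(-1 + 6\right) \left(-24\right) = 1 \cdot 5 \left(-24\right) = 5 \left(-24\right) = -120$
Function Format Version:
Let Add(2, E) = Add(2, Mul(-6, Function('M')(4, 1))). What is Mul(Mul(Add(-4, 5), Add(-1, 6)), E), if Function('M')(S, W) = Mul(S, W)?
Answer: -120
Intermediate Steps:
E = -24 (E = Add(-2, Add(2, Mul(-6, Mul(4, 1)))) = Add(-2, Add(2, Mul(-6, 4))) = Add(-2, Add(2, -24)) = Add(-2, -22) = -24)
Mul(Mul(Add(-4, 5), Add(-1, 6)), E) = Mul(Mul(Add(-4, 5), Add(-1, 6)), -24) = Mul(Mul(1, 5), -24) = Mul(5, -24) = -120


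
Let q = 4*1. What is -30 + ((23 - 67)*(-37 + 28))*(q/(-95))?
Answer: -4434/95 ≈ -46.674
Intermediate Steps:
q = 4
-30 + ((23 - 67)*(-37 + 28))*(q/(-95)) = -30 + ((23 - 67)*(-37 + 28))*(4/(-95)) = -30 + (-44*(-9))*(4*(-1/95)) = -30 + 396*(-4/95) = -30 - 1584/95 = -4434/95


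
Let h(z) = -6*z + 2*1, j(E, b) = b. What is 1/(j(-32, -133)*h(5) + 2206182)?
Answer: 1/2209906 ≈ 4.5251e-7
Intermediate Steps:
h(z) = 2 - 6*z (h(z) = -6*z + 2 = 2 - 6*z)
1/(j(-32, -133)*h(5) + 2206182) = 1/(-133*(2 - 6*5) + 2206182) = 1/(-133*(2 - 30) + 2206182) = 1/(-133*(-28) + 2206182) = 1/(3724 + 2206182) = 1/2209906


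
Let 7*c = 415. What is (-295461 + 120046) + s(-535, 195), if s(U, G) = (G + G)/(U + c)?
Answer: -19471156/111 ≈ -1.7542e+5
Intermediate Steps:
c = 415/7 (c = (⅐)*415 = 415/7 ≈ 59.286)
s(U, G) = 2*G/(415/7 + U) (s(U, G) = (G + G)/(U + 415/7) = (2*G)/(415/7 + U) = 2*G/(415/7 + U))
(-295461 + 120046) + s(-535, 195) = (-295461 + 120046) + 14*195/(415 + 7*(-535)) = -175415 + 14*195/(415 - 3745) = -175415 + 14*195/(-3330) = -175415 + 14*195*(-1/3330) = -175415 - 91/111 = -19471156/111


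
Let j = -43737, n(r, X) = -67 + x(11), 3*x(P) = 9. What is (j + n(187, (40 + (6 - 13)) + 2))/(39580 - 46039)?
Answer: 43801/6459 ≈ 6.7814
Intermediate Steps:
x(P) = 3 (x(P) = (⅓)*9 = 3)
n(r, X) = -64 (n(r, X) = -67 + 3 = -64)
(j + n(187, (40 + (6 - 13)) + 2))/(39580 - 46039) = (-43737 - 64)/(39580 - 46039) = -43801/(-6459) = -43801*(-1/6459) = 43801/6459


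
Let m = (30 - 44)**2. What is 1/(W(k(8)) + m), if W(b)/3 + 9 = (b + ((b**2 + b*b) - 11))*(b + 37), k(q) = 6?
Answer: 1/8812 ≈ 0.00011348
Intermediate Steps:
m = 196 (m = (-14)**2 = 196)
W(b) = -27 + 3*(37 + b)*(-11 + b + 2*b**2) (W(b) = -27 + 3*((b + ((b**2 + b*b) - 11))*(b + 37)) = -27 + 3*((b + ((b**2 + b**2) - 11))*(37 + b)) = -27 + 3*((b + (2*b**2 - 11))*(37 + b)) = -27 + 3*((b + (-11 + 2*b**2))*(37 + b)) = -27 + 3*((-11 + b + 2*b**2)*(37 + b)) = -27 + 3*((37 + b)*(-11 + b + 2*b**2)) = -27 + 3*(37 + b)*(-11 + b + 2*b**2))
1/(W(k(8)) + m) = 1/((-1248 + 6*6**3 + 78*6 + 225*6**2) + 196) = 1/((-1248 + 6*216 + 468 + 225*36) + 196) = 1/((-1248 + 1296 + 468 + 8100) + 196) = 1/(8616 + 196) = 1/8812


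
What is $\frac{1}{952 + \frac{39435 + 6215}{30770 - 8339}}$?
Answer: $\frac{22431}{21399962} \approx 0.0010482$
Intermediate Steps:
$\frac{1}{952 + \frac{39435 + 6215}{30770 - 8339}} = \frac{1}{952 + \frac{45650}{22431}} = \frac{1}{\frac{21399962}{22431}} = \frac{22431}{21399962}$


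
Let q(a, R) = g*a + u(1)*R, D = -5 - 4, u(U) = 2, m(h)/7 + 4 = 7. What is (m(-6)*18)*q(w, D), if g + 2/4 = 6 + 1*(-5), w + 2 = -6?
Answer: -8316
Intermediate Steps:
m(h) = 21 (m(h) = -28 + 7*7 = -28 + 49 = 21)
w = -8 (w = -2 - 6 = -8)
g = 1/2 (g = -1/2 + (6 + 1*(-5)) = -1/2 + (6 - 5) = -1/2 + 1 = 1/2 ≈ 0.50000)
D = -9
q(a, R) = a/2 + 2*R
(m(-6)*18)*q(w, D) = (21*18)*((1/2)*(-8) + 2*(-9)) = 378*(-4 - 18) = 378*(-22) = -8316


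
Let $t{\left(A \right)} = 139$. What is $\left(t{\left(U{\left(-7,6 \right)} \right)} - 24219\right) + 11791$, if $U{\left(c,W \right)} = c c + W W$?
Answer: $-12289$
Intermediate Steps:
$U{\left(c,W \right)} = W^{2} + c^{2}$ ($U{\left(c,W \right)} = c^{2} + W^{2} = W^{2} + c^{2}$)
$\left(t{\left(U{\left(-7,6 \right)} \right)} - 24219\right) + 11791 = \left(139 - 24219\right) + 11791 = -24080 + 11791 = -12289$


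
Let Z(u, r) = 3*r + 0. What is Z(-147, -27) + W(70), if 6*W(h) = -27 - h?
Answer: -583/6 ≈ -97.167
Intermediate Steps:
Z(u, r) = 3*r
W(h) = -9/2 - h/6 (W(h) = (-27 - h)/6 = -9/2 - h/6)
Z(-147, -27) + W(70) = 3*(-27) + (-9/2 - ⅙*70) = -81 + (-9/2 - 35/3) = -81 - 97/6 = -583/6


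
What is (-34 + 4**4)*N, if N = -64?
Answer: -14208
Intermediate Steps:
(-34 + 4**4)*N = (-34 + 4**4)*(-64) = (-34 + 256)*(-64) = 222*(-64) = -14208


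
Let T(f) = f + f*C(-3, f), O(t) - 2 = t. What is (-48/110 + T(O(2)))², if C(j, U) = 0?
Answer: 38416/3025 ≈ 12.700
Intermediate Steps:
O(t) = 2 + t
T(f) = f (T(f) = f + f*0 = f + 0 = f)
(-48/110 + T(O(2)))² = (-48/110 + (2 + 2))² = (-48*1/110 + 4)² = (-24/55 + 4)² = (196/55)² = 38416/3025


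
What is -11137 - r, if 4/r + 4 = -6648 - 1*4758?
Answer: -63536583/5705 ≈ -11137.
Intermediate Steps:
r = -2/5705 (r = 4/(-4 + (-6648 - 1*4758)) = 4/(-4 + (-6648 - 4758)) = 4/(-4 - 11406) = 4/(-11410) = 4*(-1/11410) = -2/5705 ≈ -0.00035057)
-11137 - r = -11137 - 1*(-2/5705) = -11137 + 2/5705 = -63536583/5705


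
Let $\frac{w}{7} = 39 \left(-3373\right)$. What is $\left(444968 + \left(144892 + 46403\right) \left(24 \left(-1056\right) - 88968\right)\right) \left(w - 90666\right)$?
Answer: $22118228731982640$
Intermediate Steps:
$w = -920829$ ($w = 7 \cdot 39 \left(-3373\right) = 7 \left(-131547\right) = -920829$)
$\left(444968 + \left(144892 + 46403\right) \left(24 \left(-1056\right) - 88968\right)\right) \left(w - 90666\right) = \left(444968 + \left(144892 + 46403\right) \left(24 \left(-1056\right) - 88968\right)\right) \left(-920829 - 90666\right) = \left(444968 + 191295 \left(-25344 - 88968\right)\right) \left(-1011495\right) = \left(444968 + 191295 \left(-114312\right)\right) \left(-1011495\right) = \left(444968 - 21867314040\right) \left(-1011495\right) = \left(-21866869072\right) \left(-1011495\right) = 22118228731982640$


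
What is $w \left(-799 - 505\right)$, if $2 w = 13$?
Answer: $-8476$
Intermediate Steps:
$w = \frac{13}{2}$ ($w = \frac{1}{2} \cdot 13 = \frac{13}{2} \approx 6.5$)
$w \left(-799 - 505\right) = \frac{13 \left(-799 - 505\right)}{2} = \frac{13}{2} \left(-1304\right) = -8476$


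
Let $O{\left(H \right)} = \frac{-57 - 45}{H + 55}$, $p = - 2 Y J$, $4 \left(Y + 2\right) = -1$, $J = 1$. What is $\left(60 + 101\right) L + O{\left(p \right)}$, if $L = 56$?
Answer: $\frac{63100}{7} \approx 9014.3$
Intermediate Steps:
$Y = - \frac{9}{4}$ ($Y = -2 + \frac{1}{4} \left(-1\right) = -2 - \frac{1}{4} = - \frac{9}{4} \approx -2.25$)
$p = \frac{9}{2}$ ($p = \left(-2\right) \left(- \frac{9}{4}\right) 1 = \frac{9}{2} \cdot 1 = \frac{9}{2} \approx 4.5$)
$O{\left(H \right)} = - \frac{102}{55 + H}$
$\left(60 + 101\right) L + O{\left(p \right)} = \left(60 + 101\right) 56 - \frac{102}{55 + \frac{9}{2}} = 161 \cdot 56 - \frac{102}{\frac{119}{2}} = 9016 - \frac{12}{7} = \frac{63100}{7}$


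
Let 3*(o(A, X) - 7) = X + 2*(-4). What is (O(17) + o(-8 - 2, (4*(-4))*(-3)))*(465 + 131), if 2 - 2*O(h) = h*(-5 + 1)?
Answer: 98936/3 ≈ 32979.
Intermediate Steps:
o(A, X) = 13/3 + X/3 (o(A, X) = 7 + (X + 2*(-4))/3 = 7 + (X - 8)/3 = 7 + (-8 + X)/3 = 7 + (-8/3 + X/3) = 13/3 + X/3)
O(h) = 1 + 2*h (O(h) = 1 - h*(-5 + 1)/2 = 1 - h*(-4)/2 = 1 - (-2)*h = 1 + 2*h)
(O(17) + o(-8 - 2, (4*(-4))*(-3)))*(465 + 131) = ((1 + 2*17) + (13/3 + ((4*(-4))*(-3))/3))*(465 + 131) = ((1 + 34) + (13/3 + (-16*(-3))/3))*596 = (35 + (13/3 + (⅓)*48))*596 = (35 + (13/3 + 16))*596 = (35 + 61/3)*596 = (166/3)*596 = 98936/3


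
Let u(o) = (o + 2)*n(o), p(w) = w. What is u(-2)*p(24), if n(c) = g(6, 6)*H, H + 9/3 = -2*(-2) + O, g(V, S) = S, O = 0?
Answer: 0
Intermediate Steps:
H = 1 (H = -3 + (-2*(-2) + 0) = -3 + (4 + 0) = -3 + 4 = 1)
n(c) = 6 (n(c) = 6*1 = 6)
u(o) = 12 + 6*o (u(o) = (o + 2)*6 = (2 + o)*6 = 12 + 6*o)
u(-2)*p(24) = (12 + 6*(-2))*24 = (12 - 12)*24 = 0*24 = 0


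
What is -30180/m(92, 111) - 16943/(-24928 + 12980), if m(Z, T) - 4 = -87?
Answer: 361996909/991684 ≈ 365.03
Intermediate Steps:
m(Z, T) = -83 (m(Z, T) = 4 - 87 = -83)
-30180/m(92, 111) - 16943/(-24928 + 12980) = -30180/(-83) - 16943/(-24928 + 12980) = -30180*(-1/83) - 16943/(-11948) = 30180/83 - 16943*(-1/11948) = 30180/83 + 16943/11948 = 361996909/991684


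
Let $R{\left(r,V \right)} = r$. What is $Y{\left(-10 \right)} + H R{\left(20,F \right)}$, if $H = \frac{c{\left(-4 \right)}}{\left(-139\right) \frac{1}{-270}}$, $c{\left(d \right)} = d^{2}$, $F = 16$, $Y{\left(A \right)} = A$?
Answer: $\frac{85010}{139} \approx 611.58$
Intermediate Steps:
$H = \frac{4320}{139}$ ($H = \frac{\left(-4\right)^{2}}{\left(-139\right) \frac{1}{-270}} = \frac{16}{\left(-139\right) \left(- \frac{1}{270}\right)} = \frac{16}{\frac{139}{270}} = 16 \cdot \frac{270}{139} = \frac{4320}{139} \approx 31.079$)
$Y{\left(-10 \right)} + H R{\left(20,F \right)} = -10 + \frac{4320}{139} \cdot 20 = -10 + \frac{86400}{139} = \frac{85010}{139}$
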